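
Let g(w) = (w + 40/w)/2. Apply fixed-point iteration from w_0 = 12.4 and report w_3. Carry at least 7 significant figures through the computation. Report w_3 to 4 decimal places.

6.3261

w_1 = g(12.400000) = 7.812903
w_2 = g(7.812903) = 6.466319
w_3 = g(6.466319) = 6.326109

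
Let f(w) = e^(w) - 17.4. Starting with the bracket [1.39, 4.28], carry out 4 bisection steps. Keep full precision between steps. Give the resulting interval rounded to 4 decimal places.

[2.8350, 3.0156]

f(1.390000) = -13.385150, f(4.280000) = 54.840440 (opposite signs)
step 1: m = 2.835000, f(m) = -0.369600 < 0 → root in [2.835000, 4.280000]
step 2: m = 3.557500, f(m) = 17.675399 > 0 → root in [2.835000, 3.557500]
step 3: m = 3.196250, f(m) = 7.040705 > 0 → root in [2.835000, 3.196250]
step 4: m = 3.015625, f(m) = 3.001838 > 0 → root in [2.835000, 3.015625]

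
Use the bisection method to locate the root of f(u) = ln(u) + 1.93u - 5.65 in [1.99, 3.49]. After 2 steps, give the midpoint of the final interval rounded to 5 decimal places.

2.55250

f(1.990000) = -1.121165, f(3.490000) = 2.335602 (opposite signs)
step 1: m = 2.740000, f(m) = 0.646158 > 0 → root in [1.990000, 2.740000]
step 2: m = 2.365000, f(m) = -0.224772 < 0 → root in [2.365000, 2.740000]
Midpoint of [2.365000, 2.740000] = 2.552500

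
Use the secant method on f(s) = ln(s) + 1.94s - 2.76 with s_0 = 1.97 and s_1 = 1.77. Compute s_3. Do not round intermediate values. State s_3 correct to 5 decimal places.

f(s_0) = 1.739834, f(s_1) = 1.244780
s_2 = 1.770000 - (1.244780)·(1.770000 - 1.970000)/(1.244780 - (1.739834)) = 1.267114; f(s_2) = -0.065058
s_3 = 1.267114 - (-0.065058)·(1.267114 - 1.770000)/(-0.065058 - (1.244780)) = 1.292091; f(s_3) = 0.002919

1.29209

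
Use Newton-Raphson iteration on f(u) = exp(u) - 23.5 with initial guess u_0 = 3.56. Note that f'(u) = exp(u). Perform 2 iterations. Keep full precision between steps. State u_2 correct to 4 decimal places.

Newton update: u ← u − f(u)/f'(u).
u_0 = 3.560000: f = 11.663197, f' = 35.163197 → u_1 = 3.560000 - (11.663197)/(35.163197) = 3.228312
u_1 = 3.228312: f = 1.737031, f' = 25.237031 → u_2 = 3.228312 - (1.737031)/(25.237031) = 3.159484

3.1595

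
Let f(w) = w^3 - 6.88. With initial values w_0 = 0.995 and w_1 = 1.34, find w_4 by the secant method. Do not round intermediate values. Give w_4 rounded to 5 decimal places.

f(w_0) = -5.894925, f(w_1) = -4.473896
w_2 = 1.340000 - (-4.473896)·(1.340000 - 0.995000)/(-4.473896 - (-5.894925)) = 2.426180; f(w_2) = 7.401352
w_3 = 2.426180 - (7.401352)·(2.426180 - 1.340000)/(7.401352 - (-4.473896)) = 1.749209; f(w_3) = -1.527889
w_4 = 1.749209 - (-1.527889)·(1.749209 - 2.426180)/(-1.527889 - (7.401352)) = 1.865046; f(w_4) = -0.392629

1.86505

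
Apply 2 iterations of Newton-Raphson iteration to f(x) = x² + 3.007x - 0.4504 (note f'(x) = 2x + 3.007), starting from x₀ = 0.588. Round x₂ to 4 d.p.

0.1436

x_0 = 0.588000: f = 1.663460, f' = 4.183000 → x_1 = 0.588000 - (1.663460)/(4.183000) = 0.190328
x_1 = 0.190328: f = 0.158143, f' = 3.387657 → x_2 = 0.190328 - (0.158143)/(3.387657) = 0.143646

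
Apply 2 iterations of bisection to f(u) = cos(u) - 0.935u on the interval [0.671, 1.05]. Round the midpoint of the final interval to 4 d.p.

f(0.671000) = 0.155815, f(1.050000) = -0.484179 (opposite signs)
step 1: m = 0.860500, f(m) = -0.152509 < 0 → root in [0.671000, 0.860500]
step 2: m = 0.765750, f(m) = 0.004887 > 0 → root in [0.765750, 0.860500]
Midpoint of [0.765750, 0.860500] = 0.813125

0.8131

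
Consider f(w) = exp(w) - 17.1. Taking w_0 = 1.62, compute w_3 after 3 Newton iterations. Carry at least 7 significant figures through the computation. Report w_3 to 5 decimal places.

f'(w) = exp(w)
w_0 = 1.620000: f = -12.046910, f' = 5.053090 → w_1 = 1.620000 - (-12.046910)/(5.053090) = 4.004068
w_1 = 4.004068: f = 37.720694, f' = 54.820694 → w_2 = 4.004068 - (37.720694)/(54.820694) = 3.315994
w_2 = 3.315994: f = 10.449758, f' = 27.549758 → w_3 = 3.315994 - (10.449758)/(27.549758) = 2.936689

2.93669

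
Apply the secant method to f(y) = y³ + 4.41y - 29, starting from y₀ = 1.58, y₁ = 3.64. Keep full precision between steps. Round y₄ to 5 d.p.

Secant update: y_(k+1) = y_k − f(y_k)·(y_k − y_(k-1))/(f(y_k) − f(y_(k-1))).
f(y_0) = -18.087888, f(y_1) = 35.280944
y_2 = 3.640000 - (35.280944)·(3.640000 - 1.580000)/(35.280944 - (-18.087888)) = 2.278180; f(y_2) = -7.129236
y_3 = 2.278180 - (-7.129236)·(2.278180 - 3.640000)/(-7.129236 - (35.280944)) = 2.507105; f(y_3) = -2.185078
y_4 = 2.507105 - (-2.185078)·(2.507105 - 2.278180)/(-2.185078 - (-7.129236)) = 2.608278; f(y_4) = 0.246925

2.60828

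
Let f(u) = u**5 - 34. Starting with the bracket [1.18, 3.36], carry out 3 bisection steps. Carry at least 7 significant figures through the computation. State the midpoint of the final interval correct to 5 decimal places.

2.13375

f(1.180000) = -31.712242, f(3.360000) = 394.249029 (opposite signs)
step 1: m = 2.270000, f(m) = 26.273899 > 0 → root in [1.180000, 2.270000]
step 2: m = 1.725000, f(m) = -18.726256 < 0 → root in [1.725000, 2.270000]
step 3: m = 1.997500, f(m) = -2.199501 < 0 → root in [1.997500, 2.270000]
Midpoint of [1.997500, 2.270000] = 2.133750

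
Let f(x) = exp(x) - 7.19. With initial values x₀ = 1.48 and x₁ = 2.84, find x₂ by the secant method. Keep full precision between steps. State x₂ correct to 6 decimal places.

f(x_0) = -2.797054, f(x_1) = 9.925766
x_2 = 2.840000 - (9.925766)·(2.840000 - 1.480000)/(9.925766 - (-2.797054)) = 1.778990; f(x_2) = -1.266131

1.778990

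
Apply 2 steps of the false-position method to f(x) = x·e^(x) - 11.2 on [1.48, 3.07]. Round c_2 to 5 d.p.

f(1.480000) = -4.698440, f(3.070000) = 54.933641
step 1: c = 1.605277, f(c) = -3.206944 < 0 → new bracket [1.605277, 3.070000]
step 2: c = 1.686069, f(c) = -2.098235 < 0 → new bracket [1.686069, 3.070000]

1.68607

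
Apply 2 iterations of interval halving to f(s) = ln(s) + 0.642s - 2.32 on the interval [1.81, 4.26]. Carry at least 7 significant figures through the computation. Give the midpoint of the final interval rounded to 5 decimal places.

f(1.810000) = -0.564653, f(4.260000) = 1.864189 (opposite signs)
step 1: m = 3.035000, f(m) = 0.738681 > 0 → root in [1.810000, 3.035000]
step 2: m = 2.422500, f(m) = 0.120045 > 0 → root in [1.810000, 2.422500]
Midpoint of [1.810000, 2.422500] = 2.116250

2.11625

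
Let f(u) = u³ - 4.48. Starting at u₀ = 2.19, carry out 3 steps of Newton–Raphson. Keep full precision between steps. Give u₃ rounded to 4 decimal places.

1.6486

f'(u) = 3u²
u_0 = 2.190000: f = 6.023459, f' = 14.388300 → u_1 = 2.190000 - (6.023459)/(14.388300) = 1.771364
u_1 = 1.771364: f = 1.078064, f' = 9.413192 → u_2 = 1.771364 - (1.078064)/(9.413192) = 1.656837
u_2 = 1.656837: f = 0.068200, f' = 8.235329 → u_3 = 1.656837 - (0.068200)/(8.235329) = 1.648556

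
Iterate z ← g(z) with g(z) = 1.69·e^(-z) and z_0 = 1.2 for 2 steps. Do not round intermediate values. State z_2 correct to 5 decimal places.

1.01583

z_1 = g(1.200000) = 0.509018
z_2 = g(0.509018) = 1.015834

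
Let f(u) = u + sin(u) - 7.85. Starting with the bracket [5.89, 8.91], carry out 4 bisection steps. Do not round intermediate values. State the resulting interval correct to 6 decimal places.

[7.022500, 7.211250]

f(5.890000) = -2.343133, f(8.910000) = 1.552342 (opposite signs)
step 1: m = 7.400000, f(m) = 0.448708 > 0 → root in [5.890000, 7.400000]
step 2: m = 6.645000, f(m) = -0.851028 < 0 → root in [6.645000, 7.400000]
step 3: m = 7.022500, f(m) = -0.153718 < 0 → root in [7.022500, 7.400000]
step 4: m = 7.211250, f(m) = 0.161711 > 0 → root in [7.022500, 7.211250]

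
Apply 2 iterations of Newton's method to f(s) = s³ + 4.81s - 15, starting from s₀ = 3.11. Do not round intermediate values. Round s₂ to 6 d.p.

1.882650

Newton update: s ← s − f(s)/f'(s).
f'(s) = 3s² + 4.81
s_0 = 3.110000: f = 30.039331, f' = 33.826300 → s_1 = 3.110000 - (30.039331)/(33.826300) = 2.221953
s_1 = 2.221953: f = 6.657551, f' = 19.621231 → s_2 = 2.221953 - (6.657551)/(19.621231) = 1.882650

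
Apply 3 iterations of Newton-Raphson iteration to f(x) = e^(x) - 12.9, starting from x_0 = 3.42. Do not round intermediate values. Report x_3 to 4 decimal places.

Newton update: x ← x − f(x)/f'(x).
f'(x) = e^(x)
x_0 = 3.420000: f = 17.669415, f' = 30.569415 → x_1 = 3.420000 - (17.669415)/(30.569415) = 2.841990
x_1 = 2.841990: f = 4.249867, f' = 17.149867 → x_2 = 2.841990 - (4.249867)/(17.149867) = 2.594183
x_2 = 2.594183: f = 0.485645, f' = 13.385645 → x_3 = 2.594183 - (0.485645)/(13.385645) = 2.557902

2.5579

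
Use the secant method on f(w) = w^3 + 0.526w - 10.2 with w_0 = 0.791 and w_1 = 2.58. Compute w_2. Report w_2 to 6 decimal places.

f(w_0) = -9.289020, f(w_1) = 8.330592
w_2 = 2.580000 - (8.330592)·(2.580000 - 0.791000)/(8.330592 - (-9.289020)) = 1.734157; f(w_2) = -4.072704

1.734157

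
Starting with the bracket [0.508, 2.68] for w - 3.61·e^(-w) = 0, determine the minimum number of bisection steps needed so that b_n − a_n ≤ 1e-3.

Initial width b − a = 2.68 − 0.508 = 2.172000.
After n steps the width is (b−a)/2^n; need (b−a)/2^n ≤ 1e-3.
So n ≥ log₂(2.172000/1e-3) = log₂(2172.0000) ≈ 11.0848.
Hence n = 12.

12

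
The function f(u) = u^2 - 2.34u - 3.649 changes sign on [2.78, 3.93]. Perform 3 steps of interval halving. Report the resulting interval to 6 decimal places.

[3.355000, 3.498750]

f(2.780000) = -2.425800, f(3.930000) = 2.599700 (opposite signs)
step 1: m = 3.355000, f(m) = -0.243675 < 0 → root in [3.355000, 3.930000]
step 2: m = 3.642500, f(m) = 1.095356 > 0 → root in [3.355000, 3.642500]
step 3: m = 3.498750, f(m) = 0.405177 > 0 → root in [3.355000, 3.498750]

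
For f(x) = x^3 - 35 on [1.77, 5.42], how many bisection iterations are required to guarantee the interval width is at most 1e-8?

Initial width b − a = 5.42 − 1.77 = 3.650000.
After n steps the width is (b−a)/2^n; need (b−a)/2^n ≤ 1e-8.
So n ≥ log₂(3.650000/1e-8) = log₂(365000000.0000) ≈ 28.4433.
Hence n = 29.

29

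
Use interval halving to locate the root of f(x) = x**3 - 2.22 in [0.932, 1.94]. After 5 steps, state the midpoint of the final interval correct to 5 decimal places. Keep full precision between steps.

f(0.932000) = -1.410442, f(1.940000) = 5.081384 (opposite signs)
step 1: m = 1.436000, f(m) = 0.741170 > 0 → root in [0.932000, 1.436000]
step 2: m = 1.184000, f(m) = -0.560202 < 0 → root in [1.184000, 1.436000]
step 3: m = 1.310000, f(m) = 0.028091 > 0 → root in [1.184000, 1.310000]
step 4: m = 1.247000, f(m) = -0.280904 < 0 → root in [1.247000, 1.310000]
step 5: m = 1.278500, f(m) = -0.130212 < 0 → root in [1.278500, 1.310000]
Midpoint of [1.278500, 1.310000] = 1.294250

1.29425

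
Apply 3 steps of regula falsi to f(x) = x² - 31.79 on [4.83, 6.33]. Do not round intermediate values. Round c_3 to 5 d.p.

5.63809

f(4.830000) = -8.461100, f(6.330000) = 8.278900
step 1: c = 5.588163, f(c) = -0.562433 < 0 → new bracket [5.588163, 6.330000]
step 2: c = 5.635354, f(c) = -0.032781 < 0 → new bracket [5.635354, 6.330000]
step 3: c = 5.638094, f(c) = -0.001896 < 0 → new bracket [5.638094, 6.330000]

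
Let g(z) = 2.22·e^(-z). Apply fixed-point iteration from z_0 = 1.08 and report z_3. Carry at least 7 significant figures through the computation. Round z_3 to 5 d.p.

z_1 = g(1.080000) = 0.753902
z_2 = g(0.753902) = 1.044570
z_3 = g(1.044570) = 0.781092

0.78109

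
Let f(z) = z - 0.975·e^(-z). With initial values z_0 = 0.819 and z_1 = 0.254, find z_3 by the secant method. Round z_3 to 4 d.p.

f(z_0) = 0.389150, f(z_1) = -0.502300
z_2 = 0.254000 - (-0.502300)·(0.254000 - 0.819000)/(-0.502300 - (0.389150)) = 0.572357; f(z_2) = 0.022268
z_3 = 0.572357 - (0.022268)·(0.572357 - 0.254000)/(0.022268 - (-0.502300)) = 0.558843; f(z_3) = 0.001269

0.5588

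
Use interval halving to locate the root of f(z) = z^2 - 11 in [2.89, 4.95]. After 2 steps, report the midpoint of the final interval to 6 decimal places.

3.147500

f(2.890000) = -2.647900, f(4.950000) = 13.502500 (opposite signs)
step 1: m = 3.920000, f(m) = 4.366400 > 0 → root in [2.890000, 3.920000]
step 2: m = 3.405000, f(m) = 0.594025 > 0 → root in [2.890000, 3.405000]
Midpoint of [2.890000, 3.405000] = 3.147500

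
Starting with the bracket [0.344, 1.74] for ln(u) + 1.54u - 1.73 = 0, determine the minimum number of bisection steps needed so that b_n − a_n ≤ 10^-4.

Initial width b − a = 1.74 − 0.344 = 1.396000.
After n steps the width is (b−a)/2^n; need (b−a)/2^n ≤ 10^-4.
So n ≥ log₂(1.396000/10^-4) = log₂(13960.0000) ≈ 13.7690.
Hence n = 14.

14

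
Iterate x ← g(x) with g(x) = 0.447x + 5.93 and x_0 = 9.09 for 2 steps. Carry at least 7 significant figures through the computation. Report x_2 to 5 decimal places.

10.39697

x_1 = g(9.090000) = 9.993230
x_2 = g(9.993230) = 10.396974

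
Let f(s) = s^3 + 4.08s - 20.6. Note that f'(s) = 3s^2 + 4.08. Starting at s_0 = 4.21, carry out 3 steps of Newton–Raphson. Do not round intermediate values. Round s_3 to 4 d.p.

2.2578

Newton update: s ← s − f(s)/f'(s).
s_0 = 4.210000: f = 71.195261, f' = 57.252300 → s_1 = 4.210000 - (71.195261)/(57.252300) = 2.966465
s_1 = 2.966465: f = 17.607804, f' = 30.479737 → s_2 = 2.966465 - (17.607804)/(30.479737) = 2.388776
s_2 = 2.388776: f = 2.777156, f' = 21.198749 → s_3 = 2.388776 - (2.777156)/(21.198749) = 2.257770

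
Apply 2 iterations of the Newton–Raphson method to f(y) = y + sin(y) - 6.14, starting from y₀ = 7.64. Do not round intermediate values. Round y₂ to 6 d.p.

Newton update: y ← y − f(y)/f'(y).
f'(y) = 1 + cos(y)
y_0 = 7.640000: f = 2.477193, f' = 1.212352 → y_1 = 7.640000 - (2.477193)/(1.212352) = 5.596705
y_1 = 5.596705: f = -1.177113, f' = 1.773482 → y_2 = 5.596705 - (-1.177113)/(1.773482) = 6.260435

6.260435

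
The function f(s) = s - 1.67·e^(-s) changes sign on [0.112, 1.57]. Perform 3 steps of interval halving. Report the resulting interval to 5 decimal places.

[0.65875, 0.84100]

f(0.112000) = -1.381054, f(1.570000) = 1.222565 (opposite signs)
step 1: m = 0.841000, f(m) = 0.120764 > 0 → root in [0.112000, 0.841000]
step 2: m = 0.476500, f(m) = -0.560491 < 0 → root in [0.476500, 0.841000]
step 3: m = 0.658750, f(m) = -0.205471 < 0 → root in [0.658750, 0.841000]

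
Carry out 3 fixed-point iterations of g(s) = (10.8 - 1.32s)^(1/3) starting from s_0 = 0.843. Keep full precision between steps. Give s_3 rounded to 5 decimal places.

s_1 = g(0.843000) = 2.131736
s_2 = g(2.131736) = 1.998842
s_3 = g(1.998842) = 2.013371

2.01337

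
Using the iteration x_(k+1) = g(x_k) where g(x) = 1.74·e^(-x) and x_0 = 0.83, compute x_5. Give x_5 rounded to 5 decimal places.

x_1 = g(0.830000) = 0.758726
x_2 = g(0.758726) = 0.814777
x_3 = g(0.814777) = 0.770364
x_4 = g(0.770364) = 0.805349
x_5 = g(0.805349) = 0.777661

0.77766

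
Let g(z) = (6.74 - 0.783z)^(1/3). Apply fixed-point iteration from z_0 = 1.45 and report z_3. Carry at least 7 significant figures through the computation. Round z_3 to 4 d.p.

1.7512

z_1 = g(1.450000) = 1.776299
z_2 = g(1.776299) = 1.748887
z_3 = g(1.748887) = 1.751223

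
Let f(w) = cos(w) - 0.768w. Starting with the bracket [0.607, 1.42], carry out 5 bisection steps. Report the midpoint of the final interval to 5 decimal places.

f(0.607000) = 0.355187, f(1.420000) = -0.940335 (opposite signs)
step 1: m = 1.013500, f(m) = -0.249474 < 0 → root in [0.607000, 1.013500]
step 2: m = 0.810250, f(m) = 0.067045 > 0 → root in [0.810250, 1.013500]
step 3: m = 0.911875, f(m) = -0.088056 < 0 → root in [0.810250, 0.911875]
step 4: m = 0.861063, f(m) = -0.009664 < 0 → root in [0.810250, 0.861063]
step 5: m = 0.835656, f(m) = 0.028907 > 0 → root in [0.835656, 0.861063]
Midpoint of [0.835656, 0.861063] = 0.848359

0.84836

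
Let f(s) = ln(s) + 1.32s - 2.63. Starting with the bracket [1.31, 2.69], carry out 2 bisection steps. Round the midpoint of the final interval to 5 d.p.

f(1.310000) = -0.630773, f(2.690000) = 1.910341 (opposite signs)
step 1: m = 2.000000, f(m) = 0.703147 > 0 → root in [1.310000, 2.000000]
step 2: m = 1.655000, f(m) = 0.058401 > 0 → root in [1.310000, 1.655000]
Midpoint of [1.310000, 1.655000] = 1.482500

1.48250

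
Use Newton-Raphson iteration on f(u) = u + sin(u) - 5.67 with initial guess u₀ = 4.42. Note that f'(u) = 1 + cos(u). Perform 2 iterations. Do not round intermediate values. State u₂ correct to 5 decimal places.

Newton update: u ← u − f(u)/f'(u).
u_0 = 4.420000: f = -2.207558, f' = 0.711759 → u_1 = 4.420000 - (-2.207558)/(0.711759) = 7.521551
u_1 = 7.521551: f = 2.796803, f' = 1.326342 → u_2 = 7.521551 - (2.796803)/(1.326342) = 5.412891

5.41289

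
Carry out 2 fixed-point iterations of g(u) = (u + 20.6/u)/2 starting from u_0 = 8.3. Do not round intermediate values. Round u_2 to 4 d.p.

u_1 = g(8.300000) = 5.390964
u_2 = g(5.390964) = 4.606086

4.6061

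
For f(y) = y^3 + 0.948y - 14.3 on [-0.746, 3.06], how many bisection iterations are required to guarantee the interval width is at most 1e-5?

Initial width b − a = 3.06 − -0.746 = 3.806000.
After n steps the width is (b−a)/2^n; need (b−a)/2^n ≤ 1e-5.
So n ≥ log₂(3.806000/1e-5) = log₂(380600.0000) ≈ 18.5379.
Hence n = 19.

19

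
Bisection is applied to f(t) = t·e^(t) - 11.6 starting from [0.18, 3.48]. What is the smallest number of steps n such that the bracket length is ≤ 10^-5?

19

Initial width b − a = 3.48 − 0.18 = 3.300000.
After n steps the width is (b−a)/2^n; need (b−a)/2^n ≤ 10^-5.
So n ≥ log₂(3.300000/10^-5) = log₂(330000.0000) ≈ 18.3321.
Hence n = 19.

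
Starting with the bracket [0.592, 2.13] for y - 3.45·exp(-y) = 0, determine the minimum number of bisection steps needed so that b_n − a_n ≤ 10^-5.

Initial width b − a = 2.13 − 0.592 = 1.538000.
After n steps the width is (b−a)/2^n; need (b−a)/2^n ≤ 10^-5.
So n ≥ log₂(1.538000/10^-5) = log₂(153800.0000) ≈ 17.2307.
Hence n = 18.

18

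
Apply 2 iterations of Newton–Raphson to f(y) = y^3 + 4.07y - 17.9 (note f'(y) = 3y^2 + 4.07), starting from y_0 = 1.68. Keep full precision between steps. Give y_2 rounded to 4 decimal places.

2.1075

Newton update: y ← y − f(y)/f'(y).
y_0 = 1.680000: f = -6.320768, f' = 12.537200 → y_1 = 1.680000 - (-6.320768)/(12.537200) = 2.184161
y_1 = 2.184161: f = 1.409206, f' = 18.381679 → y_2 = 2.184161 - (1.409206)/(18.381679) = 2.107497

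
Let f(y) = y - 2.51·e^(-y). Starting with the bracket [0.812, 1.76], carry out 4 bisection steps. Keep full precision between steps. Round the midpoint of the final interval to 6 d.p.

0.960125

f(0.812000) = -0.302363, f(1.760000) = 1.328167 (opposite signs)
step 1: m = 1.286000, f(m) = 0.592301 > 0 → root in [0.812000, 1.286000]
step 2: m = 1.049000, f(m) = 0.169777 > 0 → root in [0.812000, 1.049000]
step 3: m = 0.930500, f(m) = -0.059335 < 0 → root in [0.930500, 1.049000]
step 4: m = 0.989750, f(m) = 0.056859 > 0 → root in [0.930500, 0.989750]
Midpoint of [0.930500, 0.989750] = 0.960125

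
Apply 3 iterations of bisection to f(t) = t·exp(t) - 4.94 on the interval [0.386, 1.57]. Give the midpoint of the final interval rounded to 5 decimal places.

1.34800

f(0.386000) = -4.372161, f(1.570000) = 2.606438 (opposite signs)
step 1: m = 0.978000, f(m) = -2.339368 < 0 → root in [0.978000, 1.570000]
step 2: m = 1.274000, f(m) = -0.385291 < 0 → root in [1.274000, 1.570000]
step 3: m = 1.422000, f(m) = 0.954763 > 0 → root in [1.274000, 1.422000]
Midpoint of [1.274000, 1.422000] = 1.348000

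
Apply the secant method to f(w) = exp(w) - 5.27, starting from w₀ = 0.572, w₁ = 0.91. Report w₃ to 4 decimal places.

1.4490

Secant update: w_(k+1) = w_k − f(w_k)·(w_k − w_(k-1))/(f(w_k) − f(w_(k-1))).
f(w_0) = -3.498193, f(w_1) = -2.785677
w_2 = 0.910000 - (-2.785677)·(0.910000 - 0.572000)/(-2.785677 - (-3.498193)) = 2.231458; f(w_2) = 4.043433
w_3 = 2.231458 - (4.043433)·(2.231458 - 0.910000)/(4.043433 - (-2.785677)) = 1.449039; f(w_3) = -1.010981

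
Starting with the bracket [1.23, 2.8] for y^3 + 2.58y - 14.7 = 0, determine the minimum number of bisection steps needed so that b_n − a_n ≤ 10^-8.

28

Initial width b − a = 2.8 − 1.23 = 1.570000.
After n steps the width is (b−a)/2^n; need (b−a)/2^n ≤ 10^-8.
So n ≥ log₂(1.570000/10^-8) = log₂(157000000.0000) ≈ 27.2262.
Hence n = 28.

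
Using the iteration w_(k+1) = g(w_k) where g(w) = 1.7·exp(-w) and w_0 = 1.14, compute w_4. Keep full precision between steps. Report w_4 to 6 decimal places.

0.902184

w_1 = g(1.140000) = 0.543692
w_2 = g(0.543692) = 0.987021
w_3 = g(0.987021) = 0.633565
w_4 = g(0.633565) = 0.902184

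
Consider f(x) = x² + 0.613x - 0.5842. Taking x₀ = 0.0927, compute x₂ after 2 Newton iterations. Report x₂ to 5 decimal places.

0.54123

f'(x) = 2x + 0.613
x_0 = 0.092700: f = -0.518782, f' = 0.798400 → x_1 = 0.092700 - (-0.518782)/(0.798400) = 0.742477
x_1 = 0.742477: f = 0.422210, f' = 2.097953 → x_2 = 0.742477 - (0.422210)/(2.097953) = 0.541228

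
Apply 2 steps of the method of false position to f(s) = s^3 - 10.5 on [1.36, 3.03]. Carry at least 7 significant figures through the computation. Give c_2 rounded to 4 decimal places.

2.0918

f(1.360000) = -7.984544, f(3.030000) = 17.318127
step 1: c = 1.886987, f(c) = -3.780964 < 0 → new bracket [1.886987, 3.030000]
step 2: c = 2.091816, f(c) = -1.346858 < 0 → new bracket [2.091816, 3.030000]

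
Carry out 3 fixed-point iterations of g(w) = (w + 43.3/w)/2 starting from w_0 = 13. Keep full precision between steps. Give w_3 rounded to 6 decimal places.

w_1 = g(13.000000) = 8.165385
w_2 = g(8.165385) = 6.734129
w_3 = g(6.734129) = 6.582031

6.582031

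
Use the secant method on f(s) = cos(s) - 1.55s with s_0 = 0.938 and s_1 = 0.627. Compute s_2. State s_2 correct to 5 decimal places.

Secant update: s_(k+1) = s_k − f(s_k)·(s_k − s_(k-1))/(f(s_k) − f(s_(k-1))).
f(s_0) = -0.862498, f(s_1) = -0.162059
s_2 = 0.627000 - (-0.162059)·(0.627000 - 0.938000)/(-0.162059 - (-0.862498)) = 0.555045; f(s_2) = -0.010443

0.55504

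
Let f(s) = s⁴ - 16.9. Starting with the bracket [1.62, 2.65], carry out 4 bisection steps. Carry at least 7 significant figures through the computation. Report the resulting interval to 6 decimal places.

[2.006250, 2.070625]

f(1.620000) = -10.012525, f(2.650000) = 32.415506 (opposite signs)
step 1: m = 2.135000, f(m) = 3.877415 > 0 → root in [1.620000, 2.135000]
step 2: m = 1.877500, f(m) = -4.474331 < 0 → root in [1.877500, 2.135000]
step 3: m = 2.006250, f(m) = -0.699061 < 0 → root in [2.006250, 2.135000]
step 4: m = 2.070625, f(m) = 1.482552 > 0 → root in [2.006250, 2.070625]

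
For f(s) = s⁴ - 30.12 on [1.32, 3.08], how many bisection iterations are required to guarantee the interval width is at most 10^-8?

Initial width b − a = 3.08 − 1.32 = 1.760000.
After n steps the width is (b−a)/2^n; need (b−a)/2^n ≤ 10^-8.
So n ≥ log₂(1.760000/10^-8) = log₂(176000000.0000) ≈ 27.3910.
Hence n = 28.

28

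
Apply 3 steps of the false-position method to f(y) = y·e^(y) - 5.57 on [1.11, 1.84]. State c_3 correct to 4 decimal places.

False-position update: c = (a·f(b) − b·f(a))/(f(b) − f(a)); replace the endpoint whose sign matches f(c).
f(1.110000) = -2.201862, f(1.840000) = 6.015630
step 1: c = 1.305602, f(c) = -0.752445 < 0 → new bracket [1.305602, 1.840000]
step 2: c = 1.365014, f(c) = -0.224907 < 0 → new bracket [1.365014, 1.840000]
step 3: c = 1.382132, f(c) = -0.064431 < 0 → new bracket [1.382132, 1.840000]

1.3821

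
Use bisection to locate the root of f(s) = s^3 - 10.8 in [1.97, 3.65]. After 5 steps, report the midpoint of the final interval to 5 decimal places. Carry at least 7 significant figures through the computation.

f(1.970000) = -3.154627, f(3.650000) = 37.827125 (opposite signs)
step 1: m = 2.810000, f(m) = 11.388041 > 0 → root in [1.970000, 2.810000]
step 2: m = 2.390000, f(m) = 2.851919 > 0 → root in [1.970000, 2.390000]
step 3: m = 2.180000, f(m) = -0.439768 < 0 → root in [2.180000, 2.390000]
step 4: m = 2.285000, f(m) = 1.130499 > 0 → root in [2.180000, 2.285000]
step 5: m = 2.232500, f(m) = 0.326906 > 0 → root in [2.180000, 2.232500]
Midpoint of [2.180000, 2.232500] = 2.206250

2.20625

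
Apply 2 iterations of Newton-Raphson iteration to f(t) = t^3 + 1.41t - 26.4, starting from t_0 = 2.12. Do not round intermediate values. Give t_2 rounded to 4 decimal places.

f'(t) = 3t^2 + 1.41
t_0 = 2.120000: f = -13.882672, f' = 14.893200 → t_1 = 2.120000 - (-13.882672)/(14.893200) = 3.052148
t_1 = 3.052148: f = 6.336152, f' = 29.356829 → t_2 = 3.052148 - (6.336152)/(29.356829) = 2.836316

2.8363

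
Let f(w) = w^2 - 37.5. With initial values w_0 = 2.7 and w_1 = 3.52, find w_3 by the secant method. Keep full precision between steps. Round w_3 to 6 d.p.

f(w_0) = -30.210000, f(w_1) = -25.109600
w_2 = 3.520000 - (-25.109600)·(3.520000 - 2.700000)/(-25.109600 - (-30.210000)) = 7.556913; f(w_2) = 19.606937
w_3 = 7.556913 - (19.606937)·(7.556913 - 3.520000)/(19.606937 - (-25.109600)) = 5.786841; f(w_3) = -4.012472

5.786841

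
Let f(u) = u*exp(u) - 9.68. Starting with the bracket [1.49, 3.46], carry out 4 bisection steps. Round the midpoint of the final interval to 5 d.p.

1.67469

f(1.490000) = -3.068728, f(3.460000) = 100.406739 (opposite signs)
step 1: m = 2.475000, f(m) = 19.727225 > 0 → root in [1.490000, 2.475000]
step 2: m = 1.982500, f(m) = 4.714680 > 0 → root in [1.490000, 1.982500]
step 3: m = 1.736250, f(m) = 0.174987 > 0 → root in [1.490000, 1.736250]
step 4: m = 1.613125, f(m) = -1.584581 < 0 → root in [1.613125, 1.736250]
Midpoint of [1.613125, 1.736250] = 1.674688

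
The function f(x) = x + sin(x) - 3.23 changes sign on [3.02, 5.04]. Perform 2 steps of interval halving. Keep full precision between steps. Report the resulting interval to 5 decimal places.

f(3.020000) = -0.088707, f(5.040000) = 0.863186 (opposite signs)
step 1: m = 4.030000, f(m) = 0.023932 > 0 → root in [3.020000, 4.030000]
step 2: m = 3.525000, f(m) = -0.079083 < 0 → root in [3.525000, 4.030000]

[3.52500, 4.03000]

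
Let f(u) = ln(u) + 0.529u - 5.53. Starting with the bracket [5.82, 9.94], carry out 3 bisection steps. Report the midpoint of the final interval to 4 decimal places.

f(5.820000) = -0.689920, f(9.940000) = 2.024827 (opposite signs)
step 1: m = 7.880000, f(m) = 0.702848 > 0 → root in [5.820000, 7.880000]
step 2: m = 6.850000, f(m) = 0.017899 > 0 → root in [5.820000, 6.850000]
step 3: m = 6.335000, f(m) = -0.332695 < 0 → root in [6.335000, 6.850000]
Midpoint of [6.335000, 6.850000] = 6.592500

6.5925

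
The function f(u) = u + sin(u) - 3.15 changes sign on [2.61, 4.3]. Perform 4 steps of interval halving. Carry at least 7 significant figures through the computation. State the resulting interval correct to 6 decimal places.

[3.455000, 3.560625]

f(2.610000) = -0.033093, f(4.300000) = 0.233834 (opposite signs)
step 1: m = 3.455000, f(m) = -0.003302 < 0 → root in [3.455000, 4.300000]
step 2: m = 3.877500, f(m) = 0.056240 > 0 → root in [3.455000, 3.877500]
step 3: m = 3.666250, f(m) = 0.015334 > 0 → root in [3.455000, 3.666250]
step 4: m = 3.560625, f(m) = 0.003748 > 0 → root in [3.455000, 3.560625]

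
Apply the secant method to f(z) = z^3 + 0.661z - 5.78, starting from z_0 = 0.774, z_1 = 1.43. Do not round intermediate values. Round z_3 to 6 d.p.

f(z_0) = -4.804701, f(z_1) = -1.910563
z_2 = 1.430000 - (-1.910563)·(1.430000 - 0.774000)/(-1.910563 - (-4.804701)) = 1.863058; f(z_2) = 1.918127
z_3 = 1.863058 - (1.918127)·(1.863058 - 1.430000)/(1.918127 - (-1.910563)) = 1.646101; f(z_3) = -0.231570

1.646101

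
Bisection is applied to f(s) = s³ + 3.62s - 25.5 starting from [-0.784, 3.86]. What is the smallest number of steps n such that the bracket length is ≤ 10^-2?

9

Initial width b − a = 3.86 − -0.784 = 4.644000.
After n steps the width is (b−a)/2^n; need (b−a)/2^n ≤ 10^-2.
So n ≥ log₂(4.644000/10^-2) = log₂(464.4000) ≈ 8.8592.
Hence n = 9.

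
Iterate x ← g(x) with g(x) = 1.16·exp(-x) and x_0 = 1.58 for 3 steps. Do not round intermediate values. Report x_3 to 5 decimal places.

x_1 = g(1.580000) = 0.238931
x_2 = g(0.238931) = 0.913464
x_3 = g(0.913464) = 0.465313

0.46531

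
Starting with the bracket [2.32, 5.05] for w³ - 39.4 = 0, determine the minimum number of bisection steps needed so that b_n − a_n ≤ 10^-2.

9

Initial width b − a = 5.05 − 2.32 = 2.730000.
After n steps the width is (b−a)/2^n; need (b−a)/2^n ≤ 10^-2.
So n ≥ log₂(2.730000/10^-2) = log₂(273.0000) ≈ 8.0928.
Hence n = 9.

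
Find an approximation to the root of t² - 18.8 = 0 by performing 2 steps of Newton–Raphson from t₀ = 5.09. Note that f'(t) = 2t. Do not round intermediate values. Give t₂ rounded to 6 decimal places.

t_0 = 5.090000: f = 7.108100, f' = 10.180000 → t_1 = 5.090000 - (7.108100)/(10.180000) = 4.391758
t_1 = 4.391758: f = 0.487541, f' = 8.783517 → t_2 = 4.391758 - (0.487541)/(8.783517) = 4.336252

4.336252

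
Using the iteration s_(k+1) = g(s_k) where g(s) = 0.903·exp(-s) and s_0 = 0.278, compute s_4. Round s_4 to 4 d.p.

0.5094

s_1 = g(0.278000) = 0.683839
s_2 = g(0.683839) = 0.455722
s_3 = g(0.455722) = 0.572493
s_4 = g(0.572493) = 0.509398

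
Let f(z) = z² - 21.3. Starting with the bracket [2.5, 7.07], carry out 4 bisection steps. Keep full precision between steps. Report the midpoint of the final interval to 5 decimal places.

f(2.500000) = -15.050000, f(7.070000) = 28.684900 (opposite signs)
step 1: m = 4.785000, f(m) = 1.596225 > 0 → root in [2.500000, 4.785000]
step 2: m = 3.642500, f(m) = -8.032194 < 0 → root in [3.642500, 4.785000]
step 3: m = 4.213750, f(m) = -3.544311 < 0 → root in [4.213750, 4.785000]
step 4: m = 4.499375, f(m) = -1.055625 < 0 → root in [4.499375, 4.785000]
Midpoint of [4.499375, 4.785000] = 4.642188

4.64219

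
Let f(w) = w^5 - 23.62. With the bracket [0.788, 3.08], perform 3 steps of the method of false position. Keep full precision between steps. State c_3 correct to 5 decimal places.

1.30465

f(0.788000) = -23.316170, f(3.080000) = 253.554698
step 1: c = 0.981017, f(c) = -22.711381 < 0 → new bracket [0.981017, 3.080000]
step 2: c = 1.153571, f(c) = -21.577224 < 0 → new bracket [1.153571, 3.080000]
step 3: c = 1.304651, f(c) = -19.840177 < 0 → new bracket [1.304651, 3.080000]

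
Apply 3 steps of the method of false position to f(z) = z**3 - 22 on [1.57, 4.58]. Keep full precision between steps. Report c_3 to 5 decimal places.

f(1.570000) = -18.130107, f(4.580000) = 74.071912
step 1: c = 2.161870, f(c) = -11.896105 < 0 → new bracket [2.161870, 4.580000]
step 2: c = 2.496487, f(c) = -6.440781 < 0 → new bracket [2.496487, 4.580000]
step 3: c = 2.663162, f(c) = -3.111710 < 0 → new bracket [2.663162, 4.580000]

2.66316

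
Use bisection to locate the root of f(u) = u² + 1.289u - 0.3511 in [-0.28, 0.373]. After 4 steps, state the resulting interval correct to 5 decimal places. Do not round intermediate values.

[0.20975, 0.25056]

f(-0.280000) = -0.633620, f(0.373000) = 0.268826 (opposite signs)
step 1: m = 0.046500, f(m) = -0.288999 < 0 → root in [0.046500, 0.373000]
step 2: m = 0.209750, f(m) = -0.036737 < 0 → root in [0.209750, 0.373000]
step 3: m = 0.291375, f(m) = 0.109382 > 0 → root in [0.209750, 0.291375]
step 4: m = 0.250563, f(m) = 0.034657 > 0 → root in [0.209750, 0.250563]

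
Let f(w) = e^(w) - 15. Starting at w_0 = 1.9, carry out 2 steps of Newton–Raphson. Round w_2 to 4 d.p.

Newton update: w ← w − f(w)/f'(w).
f'(w) = e^(w)
w_0 = 1.900000: f = -8.314106, f' = 6.685894 → w_1 = 1.900000 - (-8.314106)/(6.685894) = 3.143529
w_1 = 3.143529: f = 8.185551, f' = 23.185551 → w_2 = 3.143529 - (8.185551)/(23.185551) = 2.790484

2.7905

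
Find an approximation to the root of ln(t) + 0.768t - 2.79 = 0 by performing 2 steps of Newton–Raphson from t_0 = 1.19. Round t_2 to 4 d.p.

2.4570

f'(t) = 1/t + 0.768
t_0 = 1.190000: f = -1.702127, f' = 1.608336 → t_1 = 1.190000 - (-1.702127)/(1.608336) = 2.248315
t_1 = 2.248315: f = -0.253113, f' = 1.212777 → t_2 = 2.248315 - (-0.253113)/(1.212777) = 2.457020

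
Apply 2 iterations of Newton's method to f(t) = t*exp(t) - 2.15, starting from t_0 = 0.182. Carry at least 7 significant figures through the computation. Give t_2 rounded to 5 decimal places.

1.11772

f'(t) = (t+1)*exp(t)
t_0 = 0.182000: f = -1.931670, f' = 1.417944 → t_1 = 0.182000 - (-1.931670)/(1.417944) = 1.544304
t_1 = 1.544304: f = 5.084612, f' = 11.919320 → t_2 = 1.544304 - (5.084612)/(11.919320) = 1.117718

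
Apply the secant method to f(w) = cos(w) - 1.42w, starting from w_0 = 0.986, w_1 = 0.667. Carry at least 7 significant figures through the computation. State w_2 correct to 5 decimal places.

0.59199

Secant update: w_(k+1) = w_k − f(w_k)·(w_k − w_(k-1))/(f(w_k) − f(w_(k-1))).
f(w_0) = -0.848090, f(w_1) = -0.161459
w_2 = 0.667000 - (-0.161459)·(0.667000 - 0.986000)/(-0.161459 - (-0.848090)) = 0.591988; f(w_2) = -0.010791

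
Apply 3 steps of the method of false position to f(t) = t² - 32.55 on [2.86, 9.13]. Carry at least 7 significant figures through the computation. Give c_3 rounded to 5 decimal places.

f(2.860000) = -24.370400, f(9.130000) = 50.806900
step 1: c = 4.892560, f(c) = -8.612852 < 0 → new bracket [4.892560, 9.130000]
step 2: c = 5.506774, f(c) = -2.225436 < 0 → new bracket [5.506774, 9.130000]
step 3: c = 5.658819, f(c) = -0.527773 < 0 → new bracket [5.658819, 9.130000]

5.65882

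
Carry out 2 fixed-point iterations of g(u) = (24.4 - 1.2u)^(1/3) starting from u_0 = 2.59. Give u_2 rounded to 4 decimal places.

2.7622

u_1 = g(2.590000) = 2.771653
u_2 = g(2.771653) = 2.762162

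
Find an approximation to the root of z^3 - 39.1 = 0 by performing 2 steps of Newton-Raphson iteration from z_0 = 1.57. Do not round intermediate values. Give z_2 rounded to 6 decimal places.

4.547663

f'(z) = 3z^2
z_0 = 1.570000: f = -35.230107, f' = 7.394700 → z_1 = 1.570000 - (-35.230107)/(7.394700) = 6.334237
z_1 = 6.334237: f = 215.045853, f' = 120.367694 → z_2 = 6.334237 - (215.045853)/(120.367694) = 4.547663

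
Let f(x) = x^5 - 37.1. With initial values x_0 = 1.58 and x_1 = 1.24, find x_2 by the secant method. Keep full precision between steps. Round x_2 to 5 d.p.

2.92002

f(x_0) = -27.253420, f(x_1) = -34.168375
x_2 = 1.240000 - (-34.168375)·(1.240000 - 1.580000)/(-34.168375 - (-27.253420)) = 2.920018; f(x_2) = 175.188964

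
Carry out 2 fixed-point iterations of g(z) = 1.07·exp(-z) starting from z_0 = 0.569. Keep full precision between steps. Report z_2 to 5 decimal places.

z_1 = g(0.569000) = 0.605718
z_2 = g(0.605718) = 0.583880

0.58388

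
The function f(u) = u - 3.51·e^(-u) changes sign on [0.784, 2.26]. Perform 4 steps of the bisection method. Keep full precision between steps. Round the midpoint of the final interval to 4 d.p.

f(0.784000) = -0.818582, f(2.260000) = 1.893730 (opposite signs)
step 1: m = 1.522000, f(m) = 0.755855 > 0 → root in [0.784000, 1.522000]
step 2: m = 1.153000, f(m) = 0.044934 > 0 → root in [0.784000, 1.153000]
step 3: m = 0.968500, f(m) = -0.364079 < 0 → root in [0.968500, 1.153000]
step 4: m = 1.060750, f(m) = -0.154398 < 0 → root in [1.060750, 1.153000]
Midpoint of [1.060750, 1.153000] = 1.106875

1.1069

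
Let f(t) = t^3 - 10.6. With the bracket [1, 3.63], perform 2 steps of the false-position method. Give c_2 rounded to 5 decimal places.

False-position update: c = (a·f(b) − b·f(a))/(f(b) − f(a)); replace the endpoint whose sign matches f(c).
f(1.000000) = -9.600000, f(3.630000) = 37.232147
step 1: c = 1.539117, f(c) = -6.954016 < 0 → new bracket [1.539117, 3.630000]
step 2: c = 1.868180, f(c) = -4.079872 < 0 → new bracket [1.868180, 3.630000]

1.86818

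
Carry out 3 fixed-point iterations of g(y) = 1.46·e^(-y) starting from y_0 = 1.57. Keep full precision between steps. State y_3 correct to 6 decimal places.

0.497025

y_1 = g(1.570000) = 0.303746
y_2 = g(0.303746) = 1.077551
y_3 = g(1.077551) = 0.497025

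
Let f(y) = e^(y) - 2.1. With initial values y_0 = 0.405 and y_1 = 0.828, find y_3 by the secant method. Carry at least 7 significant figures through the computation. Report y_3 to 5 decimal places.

Secant update: y_(k+1) = y_k − f(y_k)·(y_k − y_(k-1))/(f(y_k) − f(y_(k-1))).
f(y_0) = -0.600697, f(y_1) = 0.188737
y_2 = 0.828000 - (0.188737)·(0.828000 - 0.405000)/(0.188737 - (-0.600697)) = 0.726870; f(y_2) = -0.031405
y_3 = 0.726870 - (-0.031405)·(0.726870 - 0.828000)/(-0.031405 - (0.188737)) = 0.741297; f(y_3) = -0.001345

0.74130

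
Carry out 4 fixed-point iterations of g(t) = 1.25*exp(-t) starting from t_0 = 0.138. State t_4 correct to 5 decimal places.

t_1 = g(0.138000) = 1.088873
t_2 = g(1.088873) = 0.420744
t_3 = g(0.420744) = 0.820697
t_4 = g(0.820697) = 0.550156

0.55016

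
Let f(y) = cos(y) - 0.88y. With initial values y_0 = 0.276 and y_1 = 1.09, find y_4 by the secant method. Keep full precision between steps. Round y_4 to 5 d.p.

f(y_0) = 0.719273, f(y_1) = -0.496715
y_2 = 1.090000 - (-0.496715)·(1.090000 - 0.276000)/(-0.496715 - (0.719273)) = 0.757492; f(y_2) = 0.059969
y_3 = 0.757492 - (0.059969)·(0.757492 - 1.090000)/(0.059969 - (-0.496715)) = 0.793311; f(y_3) = 0.003375
y_4 = 0.793311 - (0.003375)·(0.793311 - 0.757492)/(0.003375 - (0.059969)) = 0.795448; f(y_4) = -0.000029

0.79545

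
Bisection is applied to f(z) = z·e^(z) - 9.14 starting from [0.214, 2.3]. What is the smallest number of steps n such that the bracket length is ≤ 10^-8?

Initial width b − a = 2.3 − 0.214 = 2.086000.
After n steps the width is (b−a)/2^n; need (b−a)/2^n ≤ 10^-8.
So n ≥ log₂(2.086000/10^-8) = log₂(208600000.0000) ≈ 27.6362.
Hence n = 28.

28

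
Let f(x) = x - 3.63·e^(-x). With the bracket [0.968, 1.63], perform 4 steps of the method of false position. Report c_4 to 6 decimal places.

1.149720

f(0.968000) = -0.410826, f(1.630000) = 0.918776
step 1: c = 1.172548, f(c) = 0.048782 > 0 → new bracket [0.968000, 1.172548]
step 2: c = 1.150837, f(c) = 0.002408 > 0 → new bracket [0.968000, 1.150837]
step 3: c = 1.149772, f(c) = 0.000118 > 0 → new bracket [0.968000, 1.149772]
step 4: c = 1.149720, f(c) = 0.000006 > 0 → new bracket [0.968000, 1.149720]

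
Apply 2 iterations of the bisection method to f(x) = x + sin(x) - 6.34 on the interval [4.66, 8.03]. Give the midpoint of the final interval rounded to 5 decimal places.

5.92375

f(4.660000) = -2.678628, f(8.030000) = 2.674549 (opposite signs)
step 1: m = 6.345000, f(m) = 0.066775 > 0 → root in [4.660000, 6.345000]
step 2: m = 5.502500, f(m) = -1.541266 < 0 → root in [5.502500, 6.345000]
Midpoint of [5.502500, 6.345000] = 5.923750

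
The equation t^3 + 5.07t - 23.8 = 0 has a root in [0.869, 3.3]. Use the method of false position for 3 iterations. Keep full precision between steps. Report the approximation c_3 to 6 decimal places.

2.259798

False-position update: c = (a·f(b) − b·f(a))/(f(b) − f(a)); replace the endpoint whose sign matches f(c).
f(0.869000) = -18.737935, f(3.300000) = 28.868000
step 1: c = 1.825854, f(c) = -8.455995 < 0 → new bracket [1.825854, 3.300000]
step 2: c = 2.159831, f(c) = -2.774321 < 0 → new bracket [2.159831, 3.300000]
step 3: c = 2.259798, f(c) = -0.802734 < 0 → new bracket [2.259798, 3.300000]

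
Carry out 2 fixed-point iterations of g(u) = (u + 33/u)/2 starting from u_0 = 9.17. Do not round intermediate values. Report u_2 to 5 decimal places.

5.77662

u_1 = g(9.170000) = 6.384346
u_2 = g(6.384346) = 5.776619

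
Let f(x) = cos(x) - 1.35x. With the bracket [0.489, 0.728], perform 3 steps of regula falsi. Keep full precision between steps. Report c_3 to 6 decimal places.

False-position update: c = (a·f(b) − b·f(a))/(f(b) − f(a)); replace the endpoint whose sign matches f(c).
f(0.489000) = 0.222653, f(0.728000) = -0.236293
step 1: c = 0.604948, f(c) = 0.005851 > 0 → new bracket [0.604948, 0.728000]
step 2: c = 0.607922, f(c) = 0.000142 > 0 → new bracket [0.607922, 0.728000]
step 3: c = 0.607994, f(c) = 0.000003 > 0 → new bracket [0.607994, 0.728000]

0.607994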